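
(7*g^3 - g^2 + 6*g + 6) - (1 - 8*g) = 7*g^3 - g^2 + 14*g + 5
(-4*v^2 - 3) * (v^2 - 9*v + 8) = -4*v^4 + 36*v^3 - 35*v^2 + 27*v - 24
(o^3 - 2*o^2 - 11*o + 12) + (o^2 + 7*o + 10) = o^3 - o^2 - 4*o + 22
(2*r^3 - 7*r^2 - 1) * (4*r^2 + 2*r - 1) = 8*r^5 - 24*r^4 - 16*r^3 + 3*r^2 - 2*r + 1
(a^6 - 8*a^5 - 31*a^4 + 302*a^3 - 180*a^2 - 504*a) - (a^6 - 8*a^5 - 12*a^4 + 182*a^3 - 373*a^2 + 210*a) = -19*a^4 + 120*a^3 + 193*a^2 - 714*a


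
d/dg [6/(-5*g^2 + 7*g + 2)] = 6*(10*g - 7)/(-5*g^2 + 7*g + 2)^2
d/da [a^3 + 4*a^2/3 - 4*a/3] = 3*a^2 + 8*a/3 - 4/3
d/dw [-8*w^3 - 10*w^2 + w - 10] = -24*w^2 - 20*w + 1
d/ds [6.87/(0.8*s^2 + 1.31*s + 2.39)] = (-10.992*s - 8.9997)/(0.8*s^2 + 1.31*s + 2.39)^2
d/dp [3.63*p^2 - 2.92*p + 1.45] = 7.26*p - 2.92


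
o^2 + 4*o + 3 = (o + 1)*(o + 3)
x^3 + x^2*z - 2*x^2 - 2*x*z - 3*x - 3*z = (x - 3)*(x + 1)*(x + z)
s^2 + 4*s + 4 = (s + 2)^2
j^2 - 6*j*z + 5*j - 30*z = (j + 5)*(j - 6*z)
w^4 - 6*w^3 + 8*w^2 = w^2*(w - 4)*(w - 2)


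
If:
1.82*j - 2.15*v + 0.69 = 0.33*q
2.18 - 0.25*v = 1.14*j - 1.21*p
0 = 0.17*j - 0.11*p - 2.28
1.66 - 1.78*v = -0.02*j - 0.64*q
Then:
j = 39.64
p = 40.54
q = 63.35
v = 24.16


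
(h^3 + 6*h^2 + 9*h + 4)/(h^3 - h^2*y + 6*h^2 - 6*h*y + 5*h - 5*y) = (-h^2 - 5*h - 4)/(-h^2 + h*y - 5*h + 5*y)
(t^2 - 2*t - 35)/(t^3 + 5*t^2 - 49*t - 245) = 1/(t + 7)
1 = 1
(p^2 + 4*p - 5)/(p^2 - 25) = (p - 1)/(p - 5)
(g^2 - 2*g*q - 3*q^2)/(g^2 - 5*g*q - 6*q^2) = (-g + 3*q)/(-g + 6*q)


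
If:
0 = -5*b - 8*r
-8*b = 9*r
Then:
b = 0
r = 0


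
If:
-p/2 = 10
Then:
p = -20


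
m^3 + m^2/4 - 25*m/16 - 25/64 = (m - 5/4)*(m + 1/4)*(m + 5/4)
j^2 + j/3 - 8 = (j - 8/3)*(j + 3)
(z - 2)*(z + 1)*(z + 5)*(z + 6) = z^4 + 10*z^3 + 17*z^2 - 52*z - 60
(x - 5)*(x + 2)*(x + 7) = x^3 + 4*x^2 - 31*x - 70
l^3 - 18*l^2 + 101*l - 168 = (l - 8)*(l - 7)*(l - 3)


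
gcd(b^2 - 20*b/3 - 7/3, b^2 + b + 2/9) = b + 1/3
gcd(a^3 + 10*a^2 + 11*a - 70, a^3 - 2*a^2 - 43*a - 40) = a + 5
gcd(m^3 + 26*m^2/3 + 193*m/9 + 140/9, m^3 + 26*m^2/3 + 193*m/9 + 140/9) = m^3 + 26*m^2/3 + 193*m/9 + 140/9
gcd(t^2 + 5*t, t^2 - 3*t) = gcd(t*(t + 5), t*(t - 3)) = t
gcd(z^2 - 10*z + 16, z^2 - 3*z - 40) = z - 8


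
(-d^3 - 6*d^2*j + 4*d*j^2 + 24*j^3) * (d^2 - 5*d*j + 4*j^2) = -d^5 - d^4*j + 30*d^3*j^2 - 20*d^2*j^3 - 104*d*j^4 + 96*j^5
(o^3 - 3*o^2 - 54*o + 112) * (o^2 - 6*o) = o^5 - 9*o^4 - 36*o^3 + 436*o^2 - 672*o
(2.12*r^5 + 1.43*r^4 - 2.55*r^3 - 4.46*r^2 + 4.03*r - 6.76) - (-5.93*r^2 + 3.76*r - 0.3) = 2.12*r^5 + 1.43*r^4 - 2.55*r^3 + 1.47*r^2 + 0.27*r - 6.46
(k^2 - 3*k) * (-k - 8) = -k^3 - 5*k^2 + 24*k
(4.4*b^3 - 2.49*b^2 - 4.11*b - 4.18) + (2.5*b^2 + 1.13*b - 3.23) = 4.4*b^3 + 0.00999999999999979*b^2 - 2.98*b - 7.41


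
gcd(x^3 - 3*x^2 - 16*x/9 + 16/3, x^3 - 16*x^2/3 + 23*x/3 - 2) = x - 3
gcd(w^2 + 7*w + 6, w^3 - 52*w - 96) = w + 6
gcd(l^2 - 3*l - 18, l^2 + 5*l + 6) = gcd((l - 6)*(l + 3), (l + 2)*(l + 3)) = l + 3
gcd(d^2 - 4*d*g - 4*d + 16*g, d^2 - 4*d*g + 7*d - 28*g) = d - 4*g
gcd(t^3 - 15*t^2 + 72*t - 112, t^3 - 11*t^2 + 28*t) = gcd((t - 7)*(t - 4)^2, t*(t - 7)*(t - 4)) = t^2 - 11*t + 28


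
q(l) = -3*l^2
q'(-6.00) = 36.00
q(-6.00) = -108.00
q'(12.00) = -72.00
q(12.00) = -432.00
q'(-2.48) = 14.88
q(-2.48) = -18.45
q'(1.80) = -10.80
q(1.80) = -9.72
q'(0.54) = -3.24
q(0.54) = -0.87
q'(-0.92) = 5.52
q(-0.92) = -2.54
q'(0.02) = -0.12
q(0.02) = -0.00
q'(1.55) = -9.30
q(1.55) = -7.21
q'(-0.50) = 3.00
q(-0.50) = -0.75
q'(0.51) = -3.06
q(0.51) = -0.78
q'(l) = -6*l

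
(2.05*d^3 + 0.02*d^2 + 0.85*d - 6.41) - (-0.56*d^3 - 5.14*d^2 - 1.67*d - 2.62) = 2.61*d^3 + 5.16*d^2 + 2.52*d - 3.79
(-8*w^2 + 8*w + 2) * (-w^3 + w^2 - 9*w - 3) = 8*w^5 - 16*w^4 + 78*w^3 - 46*w^2 - 42*w - 6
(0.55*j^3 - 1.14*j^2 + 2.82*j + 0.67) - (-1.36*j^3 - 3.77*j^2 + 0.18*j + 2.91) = 1.91*j^3 + 2.63*j^2 + 2.64*j - 2.24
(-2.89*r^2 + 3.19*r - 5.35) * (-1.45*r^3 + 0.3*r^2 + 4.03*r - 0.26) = 4.1905*r^5 - 5.4925*r^4 - 2.9322*r^3 + 12.0021*r^2 - 22.3899*r + 1.391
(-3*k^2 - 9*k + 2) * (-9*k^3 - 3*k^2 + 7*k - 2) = 27*k^5 + 90*k^4 - 12*k^3 - 63*k^2 + 32*k - 4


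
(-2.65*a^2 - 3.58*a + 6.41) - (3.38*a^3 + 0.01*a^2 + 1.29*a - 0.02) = -3.38*a^3 - 2.66*a^2 - 4.87*a + 6.43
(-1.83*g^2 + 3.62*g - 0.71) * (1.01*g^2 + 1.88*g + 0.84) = -1.8483*g^4 + 0.2158*g^3 + 4.5513*g^2 + 1.706*g - 0.5964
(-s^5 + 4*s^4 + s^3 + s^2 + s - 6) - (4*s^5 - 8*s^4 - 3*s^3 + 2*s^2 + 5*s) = -5*s^5 + 12*s^4 + 4*s^3 - s^2 - 4*s - 6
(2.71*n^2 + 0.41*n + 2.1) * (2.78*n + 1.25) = 7.5338*n^3 + 4.5273*n^2 + 6.3505*n + 2.625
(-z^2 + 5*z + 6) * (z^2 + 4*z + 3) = -z^4 + z^3 + 23*z^2 + 39*z + 18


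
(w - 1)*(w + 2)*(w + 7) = w^3 + 8*w^2 + 5*w - 14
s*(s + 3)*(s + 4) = s^3 + 7*s^2 + 12*s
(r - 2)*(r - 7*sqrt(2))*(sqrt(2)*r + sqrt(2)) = sqrt(2)*r^3 - 14*r^2 - sqrt(2)*r^2 - 2*sqrt(2)*r + 14*r + 28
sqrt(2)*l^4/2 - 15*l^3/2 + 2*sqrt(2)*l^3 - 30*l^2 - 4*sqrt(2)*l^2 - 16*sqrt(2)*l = l*(l + 4)*(l - 8*sqrt(2))*(sqrt(2)*l/2 + 1/2)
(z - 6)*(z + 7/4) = z^2 - 17*z/4 - 21/2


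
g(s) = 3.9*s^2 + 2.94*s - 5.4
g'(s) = 7.8*s + 2.94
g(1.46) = 7.21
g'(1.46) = 14.33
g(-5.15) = 82.90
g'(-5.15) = -37.23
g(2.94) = 36.95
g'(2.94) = 25.87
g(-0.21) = -5.85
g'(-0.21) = 1.30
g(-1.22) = -3.18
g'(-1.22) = -6.58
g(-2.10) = 5.62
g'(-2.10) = -13.44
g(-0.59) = -5.78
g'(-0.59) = -1.66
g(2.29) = 21.78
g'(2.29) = 20.80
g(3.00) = 38.52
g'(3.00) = 26.34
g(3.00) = 38.52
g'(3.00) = 26.34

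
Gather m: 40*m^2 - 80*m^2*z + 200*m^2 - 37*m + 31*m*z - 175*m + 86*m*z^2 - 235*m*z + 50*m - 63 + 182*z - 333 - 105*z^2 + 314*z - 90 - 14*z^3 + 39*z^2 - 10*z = m^2*(240 - 80*z) + m*(86*z^2 - 204*z - 162) - 14*z^3 - 66*z^2 + 486*z - 486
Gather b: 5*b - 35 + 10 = 5*b - 25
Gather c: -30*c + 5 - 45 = -30*c - 40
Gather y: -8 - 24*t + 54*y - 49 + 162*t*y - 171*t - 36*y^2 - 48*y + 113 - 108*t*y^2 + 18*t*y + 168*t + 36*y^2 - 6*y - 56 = -108*t*y^2 + 180*t*y - 27*t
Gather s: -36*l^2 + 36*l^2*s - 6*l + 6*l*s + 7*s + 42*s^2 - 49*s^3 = -36*l^2 - 6*l - 49*s^3 + 42*s^2 + s*(36*l^2 + 6*l + 7)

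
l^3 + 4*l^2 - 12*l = l*(l - 2)*(l + 6)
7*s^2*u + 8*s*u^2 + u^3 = u*(s + u)*(7*s + u)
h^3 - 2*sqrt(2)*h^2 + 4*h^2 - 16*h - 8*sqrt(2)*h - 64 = (h + 4)*(h - 4*sqrt(2))*(h + 2*sqrt(2))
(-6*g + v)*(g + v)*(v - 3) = -6*g^2*v + 18*g^2 - 5*g*v^2 + 15*g*v + v^3 - 3*v^2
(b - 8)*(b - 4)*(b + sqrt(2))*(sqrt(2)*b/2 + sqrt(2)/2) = sqrt(2)*b^4/2 - 11*sqrt(2)*b^3/2 + b^3 - 11*b^2 + 10*sqrt(2)*b^2 + 20*b + 16*sqrt(2)*b + 32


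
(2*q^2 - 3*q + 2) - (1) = 2*q^2 - 3*q + 1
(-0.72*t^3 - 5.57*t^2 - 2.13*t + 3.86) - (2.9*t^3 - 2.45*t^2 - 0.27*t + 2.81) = -3.62*t^3 - 3.12*t^2 - 1.86*t + 1.05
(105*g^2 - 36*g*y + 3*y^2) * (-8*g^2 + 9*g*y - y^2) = -840*g^4 + 1233*g^3*y - 453*g^2*y^2 + 63*g*y^3 - 3*y^4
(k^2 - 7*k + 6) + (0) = k^2 - 7*k + 6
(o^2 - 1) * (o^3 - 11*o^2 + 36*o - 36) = o^5 - 11*o^4 + 35*o^3 - 25*o^2 - 36*o + 36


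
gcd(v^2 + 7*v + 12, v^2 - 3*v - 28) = v + 4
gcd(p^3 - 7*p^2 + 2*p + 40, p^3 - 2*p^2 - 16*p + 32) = p - 4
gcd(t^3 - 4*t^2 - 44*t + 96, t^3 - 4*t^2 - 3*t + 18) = 1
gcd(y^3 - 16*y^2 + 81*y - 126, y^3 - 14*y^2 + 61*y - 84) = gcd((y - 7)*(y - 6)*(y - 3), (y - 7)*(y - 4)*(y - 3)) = y^2 - 10*y + 21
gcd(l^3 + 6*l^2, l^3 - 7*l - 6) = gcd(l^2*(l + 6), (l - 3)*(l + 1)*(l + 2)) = 1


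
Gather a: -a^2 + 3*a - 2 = -a^2 + 3*a - 2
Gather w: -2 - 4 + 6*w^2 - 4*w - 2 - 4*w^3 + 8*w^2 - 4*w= -4*w^3 + 14*w^2 - 8*w - 8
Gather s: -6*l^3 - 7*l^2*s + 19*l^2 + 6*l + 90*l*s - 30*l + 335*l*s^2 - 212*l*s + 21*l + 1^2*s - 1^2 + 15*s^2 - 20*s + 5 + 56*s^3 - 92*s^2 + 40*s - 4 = -6*l^3 + 19*l^2 - 3*l + 56*s^3 + s^2*(335*l - 77) + s*(-7*l^2 - 122*l + 21)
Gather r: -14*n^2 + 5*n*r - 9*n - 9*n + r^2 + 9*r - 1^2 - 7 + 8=-14*n^2 - 18*n + r^2 + r*(5*n + 9)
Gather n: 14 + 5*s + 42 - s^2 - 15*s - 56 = -s^2 - 10*s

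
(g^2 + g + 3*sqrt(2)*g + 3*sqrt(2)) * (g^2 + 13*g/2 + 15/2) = g^4 + 3*sqrt(2)*g^3 + 15*g^3/2 + 14*g^2 + 45*sqrt(2)*g^2/2 + 15*g/2 + 42*sqrt(2)*g + 45*sqrt(2)/2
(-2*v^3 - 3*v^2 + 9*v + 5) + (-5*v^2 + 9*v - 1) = -2*v^3 - 8*v^2 + 18*v + 4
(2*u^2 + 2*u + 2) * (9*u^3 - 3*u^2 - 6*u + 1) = 18*u^5 + 12*u^4 - 16*u^2 - 10*u + 2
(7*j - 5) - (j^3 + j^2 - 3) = -j^3 - j^2 + 7*j - 2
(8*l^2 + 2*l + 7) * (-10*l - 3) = -80*l^3 - 44*l^2 - 76*l - 21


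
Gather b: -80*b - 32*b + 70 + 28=98 - 112*b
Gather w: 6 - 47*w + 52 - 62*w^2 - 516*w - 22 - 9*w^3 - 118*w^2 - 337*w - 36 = -9*w^3 - 180*w^2 - 900*w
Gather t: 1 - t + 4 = 5 - t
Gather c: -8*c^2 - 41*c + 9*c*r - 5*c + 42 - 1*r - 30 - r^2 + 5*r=-8*c^2 + c*(9*r - 46) - r^2 + 4*r + 12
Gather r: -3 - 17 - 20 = -40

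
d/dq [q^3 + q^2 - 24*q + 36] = 3*q^2 + 2*q - 24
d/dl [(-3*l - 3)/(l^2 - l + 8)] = 3*(-l^2 + l + (l + 1)*(2*l - 1) - 8)/(l^2 - l + 8)^2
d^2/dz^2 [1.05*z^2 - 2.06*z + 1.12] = 2.10000000000000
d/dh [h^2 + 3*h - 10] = 2*h + 3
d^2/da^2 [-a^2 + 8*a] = -2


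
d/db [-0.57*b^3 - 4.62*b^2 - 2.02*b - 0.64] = -1.71*b^2 - 9.24*b - 2.02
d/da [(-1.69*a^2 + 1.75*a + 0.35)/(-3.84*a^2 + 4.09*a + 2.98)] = (-0.1921*a^2 - 7.3844*a + 3.7835)/(14.7456*a^4 - 31.4112*a^3 - 6.1583*a^2 + 24.3764*a + 8.8804)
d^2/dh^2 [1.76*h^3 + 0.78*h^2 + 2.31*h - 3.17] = 10.56*h + 1.56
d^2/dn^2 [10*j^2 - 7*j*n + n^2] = 2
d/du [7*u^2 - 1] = 14*u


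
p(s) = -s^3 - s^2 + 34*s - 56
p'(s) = -3*s^2 - 2*s + 34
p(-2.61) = -133.77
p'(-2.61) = 18.78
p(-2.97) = -139.60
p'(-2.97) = 13.48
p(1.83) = -3.26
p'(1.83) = 20.29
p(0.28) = -46.58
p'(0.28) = 33.20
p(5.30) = -52.77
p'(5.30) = -60.87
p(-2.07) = -121.80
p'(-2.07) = 25.29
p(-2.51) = -131.83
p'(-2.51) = 20.12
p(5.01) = -36.51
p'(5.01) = -51.32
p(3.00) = 10.00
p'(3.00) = 1.00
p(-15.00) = 2584.00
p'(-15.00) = -611.00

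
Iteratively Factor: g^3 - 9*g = (g - 3)*(g^2 + 3*g) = (g - 3)*(g + 3)*(g)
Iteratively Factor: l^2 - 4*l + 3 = (l - 1)*(l - 3)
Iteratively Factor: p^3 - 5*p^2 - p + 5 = (p - 5)*(p^2 - 1) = (p - 5)*(p + 1)*(p - 1)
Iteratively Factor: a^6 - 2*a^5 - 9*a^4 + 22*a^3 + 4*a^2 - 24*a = (a - 2)*(a^5 - 9*a^3 + 4*a^2 + 12*a) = (a - 2)*(a + 1)*(a^4 - a^3 - 8*a^2 + 12*a) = (a - 2)^2*(a + 1)*(a^3 + a^2 - 6*a) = (a - 2)^3*(a + 1)*(a^2 + 3*a) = a*(a - 2)^3*(a + 1)*(a + 3)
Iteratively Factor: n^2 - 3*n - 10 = (n - 5)*(n + 2)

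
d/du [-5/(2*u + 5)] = 10/(2*u + 5)^2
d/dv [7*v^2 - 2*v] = 14*v - 2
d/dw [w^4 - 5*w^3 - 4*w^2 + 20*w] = 4*w^3 - 15*w^2 - 8*w + 20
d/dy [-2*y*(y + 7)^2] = 2*(-3*y - 7)*(y + 7)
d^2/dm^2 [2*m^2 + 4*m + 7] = 4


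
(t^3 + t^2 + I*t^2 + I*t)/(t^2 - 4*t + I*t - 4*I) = t*(t + 1)/(t - 4)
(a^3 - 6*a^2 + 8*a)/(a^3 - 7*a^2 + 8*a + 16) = a*(a - 2)/(a^2 - 3*a - 4)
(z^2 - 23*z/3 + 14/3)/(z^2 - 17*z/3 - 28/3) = (3*z - 2)/(3*z + 4)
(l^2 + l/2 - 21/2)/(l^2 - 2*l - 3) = (l + 7/2)/(l + 1)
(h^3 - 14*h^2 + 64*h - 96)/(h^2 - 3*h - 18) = (h^2 - 8*h + 16)/(h + 3)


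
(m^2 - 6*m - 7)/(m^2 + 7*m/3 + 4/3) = 3*(m - 7)/(3*m + 4)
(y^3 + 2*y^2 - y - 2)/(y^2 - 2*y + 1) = (y^2 + 3*y + 2)/(y - 1)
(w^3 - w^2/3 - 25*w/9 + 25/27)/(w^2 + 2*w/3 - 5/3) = (w^2 - 2*w + 5/9)/(w - 1)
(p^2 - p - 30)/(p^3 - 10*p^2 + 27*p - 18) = (p + 5)/(p^2 - 4*p + 3)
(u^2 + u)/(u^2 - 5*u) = (u + 1)/(u - 5)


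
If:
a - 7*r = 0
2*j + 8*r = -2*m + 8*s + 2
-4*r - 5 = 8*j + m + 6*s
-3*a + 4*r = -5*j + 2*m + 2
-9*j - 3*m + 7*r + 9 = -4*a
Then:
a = -1918/1023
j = -782/3069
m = 1963/3069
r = -274/1023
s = -1294/3069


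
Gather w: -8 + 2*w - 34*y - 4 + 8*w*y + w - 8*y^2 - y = w*(8*y + 3) - 8*y^2 - 35*y - 12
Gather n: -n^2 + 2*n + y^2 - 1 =-n^2 + 2*n + y^2 - 1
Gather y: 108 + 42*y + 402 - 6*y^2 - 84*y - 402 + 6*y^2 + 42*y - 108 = 0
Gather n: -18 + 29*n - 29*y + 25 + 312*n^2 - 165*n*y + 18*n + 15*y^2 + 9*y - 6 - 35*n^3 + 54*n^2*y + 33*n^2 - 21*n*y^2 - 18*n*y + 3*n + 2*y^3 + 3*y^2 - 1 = -35*n^3 + n^2*(54*y + 345) + n*(-21*y^2 - 183*y + 50) + 2*y^3 + 18*y^2 - 20*y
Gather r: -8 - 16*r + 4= -16*r - 4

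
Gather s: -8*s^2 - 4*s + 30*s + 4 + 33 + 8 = -8*s^2 + 26*s + 45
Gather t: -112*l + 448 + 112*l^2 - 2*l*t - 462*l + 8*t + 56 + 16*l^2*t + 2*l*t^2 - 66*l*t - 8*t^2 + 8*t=112*l^2 - 574*l + t^2*(2*l - 8) + t*(16*l^2 - 68*l + 16) + 504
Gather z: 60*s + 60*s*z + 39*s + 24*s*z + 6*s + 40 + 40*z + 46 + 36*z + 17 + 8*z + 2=105*s + z*(84*s + 84) + 105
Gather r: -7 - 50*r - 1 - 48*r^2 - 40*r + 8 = -48*r^2 - 90*r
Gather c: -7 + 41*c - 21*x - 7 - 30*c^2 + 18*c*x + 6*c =-30*c^2 + c*(18*x + 47) - 21*x - 14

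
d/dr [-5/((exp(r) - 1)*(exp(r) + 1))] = 10*exp(2*r)/((1 - exp(r))^2*(exp(r) + 1)^2)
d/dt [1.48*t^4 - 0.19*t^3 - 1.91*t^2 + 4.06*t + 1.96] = 5.92*t^3 - 0.57*t^2 - 3.82*t + 4.06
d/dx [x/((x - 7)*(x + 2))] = (-x^2 - 14)/(x^4 - 10*x^3 - 3*x^2 + 140*x + 196)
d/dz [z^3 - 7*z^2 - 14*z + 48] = 3*z^2 - 14*z - 14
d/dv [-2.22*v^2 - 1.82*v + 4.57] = -4.44*v - 1.82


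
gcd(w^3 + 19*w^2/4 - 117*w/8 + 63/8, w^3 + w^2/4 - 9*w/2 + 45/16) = w^2 - 9*w/4 + 9/8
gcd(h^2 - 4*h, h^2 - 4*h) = h^2 - 4*h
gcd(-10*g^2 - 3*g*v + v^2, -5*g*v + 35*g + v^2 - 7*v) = -5*g + v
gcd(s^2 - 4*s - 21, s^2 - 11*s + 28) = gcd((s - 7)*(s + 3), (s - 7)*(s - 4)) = s - 7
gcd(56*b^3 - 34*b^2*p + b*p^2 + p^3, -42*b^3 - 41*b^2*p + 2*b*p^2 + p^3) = 7*b + p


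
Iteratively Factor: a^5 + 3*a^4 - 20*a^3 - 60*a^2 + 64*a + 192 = (a - 2)*(a^4 + 5*a^3 - 10*a^2 - 80*a - 96) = (a - 2)*(a + 3)*(a^3 + 2*a^2 - 16*a - 32) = (a - 4)*(a - 2)*(a + 3)*(a^2 + 6*a + 8) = (a - 4)*(a - 2)*(a + 2)*(a + 3)*(a + 4)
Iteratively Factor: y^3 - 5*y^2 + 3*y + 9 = (y - 3)*(y^2 - 2*y - 3) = (y - 3)^2*(y + 1)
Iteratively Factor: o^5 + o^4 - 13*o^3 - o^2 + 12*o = (o)*(o^4 + o^3 - 13*o^2 - o + 12) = o*(o - 3)*(o^3 + 4*o^2 - o - 4) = o*(o - 3)*(o + 4)*(o^2 - 1) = o*(o - 3)*(o + 1)*(o + 4)*(o - 1)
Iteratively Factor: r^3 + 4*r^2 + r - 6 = (r + 2)*(r^2 + 2*r - 3) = (r + 2)*(r + 3)*(r - 1)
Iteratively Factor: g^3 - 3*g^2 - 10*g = (g)*(g^2 - 3*g - 10) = g*(g + 2)*(g - 5)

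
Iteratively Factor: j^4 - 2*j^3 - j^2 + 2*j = (j - 2)*(j^3 - j) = (j - 2)*(j + 1)*(j^2 - j) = j*(j - 2)*(j + 1)*(j - 1)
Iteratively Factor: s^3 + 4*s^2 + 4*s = (s + 2)*(s^2 + 2*s) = (s + 2)^2*(s)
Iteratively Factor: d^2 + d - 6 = (d - 2)*(d + 3)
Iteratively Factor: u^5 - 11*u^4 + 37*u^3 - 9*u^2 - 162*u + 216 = (u - 3)*(u^4 - 8*u^3 + 13*u^2 + 30*u - 72) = (u - 3)*(u + 2)*(u^3 - 10*u^2 + 33*u - 36) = (u - 4)*(u - 3)*(u + 2)*(u^2 - 6*u + 9) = (u - 4)*(u - 3)^2*(u + 2)*(u - 3)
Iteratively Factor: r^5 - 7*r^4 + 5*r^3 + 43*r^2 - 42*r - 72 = (r + 1)*(r^4 - 8*r^3 + 13*r^2 + 30*r - 72) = (r - 3)*(r + 1)*(r^3 - 5*r^2 - 2*r + 24) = (r - 3)^2*(r + 1)*(r^2 - 2*r - 8) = (r - 4)*(r - 3)^2*(r + 1)*(r + 2)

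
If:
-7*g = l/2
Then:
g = -l/14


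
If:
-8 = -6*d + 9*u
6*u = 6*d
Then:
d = -8/3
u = -8/3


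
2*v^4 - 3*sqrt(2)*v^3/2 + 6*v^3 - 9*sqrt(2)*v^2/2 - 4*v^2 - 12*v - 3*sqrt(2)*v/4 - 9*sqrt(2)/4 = (v + 3)*(v - 3*sqrt(2)/2)*(sqrt(2)*v + 1/2)*(sqrt(2)*v + 1)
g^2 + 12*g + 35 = (g + 5)*(g + 7)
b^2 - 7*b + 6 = (b - 6)*(b - 1)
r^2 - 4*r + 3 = (r - 3)*(r - 1)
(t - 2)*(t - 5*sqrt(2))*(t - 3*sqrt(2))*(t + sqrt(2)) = t^4 - 7*sqrt(2)*t^3 - 2*t^3 + 14*t^2 + 14*sqrt(2)*t^2 - 28*t + 30*sqrt(2)*t - 60*sqrt(2)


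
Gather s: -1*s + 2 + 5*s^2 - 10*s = 5*s^2 - 11*s + 2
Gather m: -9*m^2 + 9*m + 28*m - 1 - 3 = -9*m^2 + 37*m - 4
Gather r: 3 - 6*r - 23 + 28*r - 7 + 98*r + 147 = 120*r + 120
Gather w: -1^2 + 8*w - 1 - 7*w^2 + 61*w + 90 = -7*w^2 + 69*w + 88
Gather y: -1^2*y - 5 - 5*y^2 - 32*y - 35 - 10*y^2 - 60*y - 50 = -15*y^2 - 93*y - 90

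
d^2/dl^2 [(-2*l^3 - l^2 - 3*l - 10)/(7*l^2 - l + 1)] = 2*(-142*l^3 - 1443*l^2 + 267*l + 56)/(343*l^6 - 147*l^5 + 168*l^4 - 43*l^3 + 24*l^2 - 3*l + 1)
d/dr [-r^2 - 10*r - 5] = -2*r - 10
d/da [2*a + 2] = 2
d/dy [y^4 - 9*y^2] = 4*y^3 - 18*y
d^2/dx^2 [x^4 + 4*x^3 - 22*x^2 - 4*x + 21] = 12*x^2 + 24*x - 44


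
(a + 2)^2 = a^2 + 4*a + 4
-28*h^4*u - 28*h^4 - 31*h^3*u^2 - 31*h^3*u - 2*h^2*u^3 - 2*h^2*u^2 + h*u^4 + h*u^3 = (-7*h + u)*(h + u)*(4*h + u)*(h*u + h)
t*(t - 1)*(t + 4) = t^3 + 3*t^2 - 4*t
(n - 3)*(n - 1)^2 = n^3 - 5*n^2 + 7*n - 3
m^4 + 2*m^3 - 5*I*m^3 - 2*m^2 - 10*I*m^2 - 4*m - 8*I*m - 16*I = (m + 2)*(m - 4*I)*(m - 2*I)*(m + I)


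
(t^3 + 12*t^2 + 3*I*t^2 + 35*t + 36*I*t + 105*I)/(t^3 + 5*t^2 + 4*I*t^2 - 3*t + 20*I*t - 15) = (t + 7)/(t + I)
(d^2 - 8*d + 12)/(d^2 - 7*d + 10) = (d - 6)/(d - 5)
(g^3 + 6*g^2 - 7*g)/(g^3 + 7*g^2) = (g - 1)/g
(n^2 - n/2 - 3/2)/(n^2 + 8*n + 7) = (n - 3/2)/(n + 7)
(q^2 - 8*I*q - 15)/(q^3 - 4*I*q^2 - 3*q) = (q - 5*I)/(q*(q - I))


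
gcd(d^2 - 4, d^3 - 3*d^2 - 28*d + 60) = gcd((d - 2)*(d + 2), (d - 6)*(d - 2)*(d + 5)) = d - 2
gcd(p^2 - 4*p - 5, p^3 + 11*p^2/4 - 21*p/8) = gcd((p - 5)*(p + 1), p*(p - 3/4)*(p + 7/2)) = 1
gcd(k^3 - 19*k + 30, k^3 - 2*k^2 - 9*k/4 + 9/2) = k - 2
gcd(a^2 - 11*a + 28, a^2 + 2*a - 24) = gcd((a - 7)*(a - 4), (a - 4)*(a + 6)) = a - 4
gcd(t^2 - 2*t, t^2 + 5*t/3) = t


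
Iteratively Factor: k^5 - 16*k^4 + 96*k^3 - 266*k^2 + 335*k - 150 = (k - 5)*(k^4 - 11*k^3 + 41*k^2 - 61*k + 30) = (k - 5)*(k - 1)*(k^3 - 10*k^2 + 31*k - 30) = (k - 5)^2*(k - 1)*(k^2 - 5*k + 6) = (k - 5)^2*(k - 2)*(k - 1)*(k - 3)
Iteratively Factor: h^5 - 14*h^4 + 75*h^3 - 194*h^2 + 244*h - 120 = (h - 2)*(h^4 - 12*h^3 + 51*h^2 - 92*h + 60) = (h - 5)*(h - 2)*(h^3 - 7*h^2 + 16*h - 12) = (h - 5)*(h - 2)^2*(h^2 - 5*h + 6) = (h - 5)*(h - 3)*(h - 2)^2*(h - 2)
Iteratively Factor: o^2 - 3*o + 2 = (o - 2)*(o - 1)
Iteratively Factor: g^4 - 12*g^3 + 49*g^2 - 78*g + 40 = (g - 1)*(g^3 - 11*g^2 + 38*g - 40) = (g - 5)*(g - 1)*(g^2 - 6*g + 8) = (g - 5)*(g - 4)*(g - 1)*(g - 2)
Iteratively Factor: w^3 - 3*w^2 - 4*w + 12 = (w - 3)*(w^2 - 4) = (w - 3)*(w + 2)*(w - 2)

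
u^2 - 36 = (u - 6)*(u + 6)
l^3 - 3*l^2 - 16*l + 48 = (l - 4)*(l - 3)*(l + 4)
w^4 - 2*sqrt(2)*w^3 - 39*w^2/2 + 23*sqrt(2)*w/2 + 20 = (w - 4*sqrt(2))*(w - sqrt(2))*(w + sqrt(2)/2)*(w + 5*sqrt(2)/2)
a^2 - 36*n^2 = (a - 6*n)*(a + 6*n)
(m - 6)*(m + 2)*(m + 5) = m^3 + m^2 - 32*m - 60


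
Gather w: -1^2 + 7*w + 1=7*w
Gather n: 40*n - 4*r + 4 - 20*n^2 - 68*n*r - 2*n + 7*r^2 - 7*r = -20*n^2 + n*(38 - 68*r) + 7*r^2 - 11*r + 4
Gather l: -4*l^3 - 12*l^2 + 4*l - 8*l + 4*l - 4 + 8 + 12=-4*l^3 - 12*l^2 + 16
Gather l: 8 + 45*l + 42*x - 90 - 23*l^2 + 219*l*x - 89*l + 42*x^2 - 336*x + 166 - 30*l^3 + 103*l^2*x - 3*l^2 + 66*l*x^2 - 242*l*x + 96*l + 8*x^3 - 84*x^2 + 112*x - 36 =-30*l^3 + l^2*(103*x - 26) + l*(66*x^2 - 23*x + 52) + 8*x^3 - 42*x^2 - 182*x + 48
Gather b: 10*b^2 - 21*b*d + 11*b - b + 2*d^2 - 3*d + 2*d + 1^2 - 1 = 10*b^2 + b*(10 - 21*d) + 2*d^2 - d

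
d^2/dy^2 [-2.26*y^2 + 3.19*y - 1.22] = -4.52000000000000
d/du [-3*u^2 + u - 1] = 1 - 6*u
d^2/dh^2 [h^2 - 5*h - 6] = 2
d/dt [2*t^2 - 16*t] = 4*t - 16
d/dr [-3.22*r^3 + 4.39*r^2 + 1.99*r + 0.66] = -9.66*r^2 + 8.78*r + 1.99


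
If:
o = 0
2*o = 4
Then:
No Solution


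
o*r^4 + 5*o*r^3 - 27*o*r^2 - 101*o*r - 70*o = (r - 5)*(r + 2)*(r + 7)*(o*r + o)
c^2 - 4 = (c - 2)*(c + 2)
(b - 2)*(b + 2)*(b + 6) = b^3 + 6*b^2 - 4*b - 24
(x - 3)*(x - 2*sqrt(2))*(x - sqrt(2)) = x^3 - 3*sqrt(2)*x^2 - 3*x^2 + 4*x + 9*sqrt(2)*x - 12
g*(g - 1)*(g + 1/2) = g^3 - g^2/2 - g/2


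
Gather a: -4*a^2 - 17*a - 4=-4*a^2 - 17*a - 4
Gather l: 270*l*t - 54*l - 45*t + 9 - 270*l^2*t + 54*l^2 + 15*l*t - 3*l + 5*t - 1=l^2*(54 - 270*t) + l*(285*t - 57) - 40*t + 8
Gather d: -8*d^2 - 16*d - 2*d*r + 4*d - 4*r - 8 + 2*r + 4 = -8*d^2 + d*(-2*r - 12) - 2*r - 4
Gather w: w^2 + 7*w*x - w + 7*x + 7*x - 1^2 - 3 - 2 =w^2 + w*(7*x - 1) + 14*x - 6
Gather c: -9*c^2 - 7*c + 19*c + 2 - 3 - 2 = -9*c^2 + 12*c - 3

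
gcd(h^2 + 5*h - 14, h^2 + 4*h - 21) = h + 7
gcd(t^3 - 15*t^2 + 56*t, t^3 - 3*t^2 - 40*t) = t^2 - 8*t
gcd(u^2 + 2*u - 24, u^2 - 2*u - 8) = u - 4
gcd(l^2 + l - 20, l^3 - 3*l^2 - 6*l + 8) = l - 4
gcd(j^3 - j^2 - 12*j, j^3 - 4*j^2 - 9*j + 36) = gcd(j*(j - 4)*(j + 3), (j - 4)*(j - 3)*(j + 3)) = j^2 - j - 12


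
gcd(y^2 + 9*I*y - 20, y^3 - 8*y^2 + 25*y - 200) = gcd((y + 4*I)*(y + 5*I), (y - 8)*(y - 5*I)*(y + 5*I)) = y + 5*I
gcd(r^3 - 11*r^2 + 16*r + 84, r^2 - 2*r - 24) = r - 6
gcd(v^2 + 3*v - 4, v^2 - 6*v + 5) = v - 1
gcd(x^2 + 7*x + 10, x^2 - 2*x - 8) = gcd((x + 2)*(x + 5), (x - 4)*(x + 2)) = x + 2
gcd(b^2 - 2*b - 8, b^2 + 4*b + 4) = b + 2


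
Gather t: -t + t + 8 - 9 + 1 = 0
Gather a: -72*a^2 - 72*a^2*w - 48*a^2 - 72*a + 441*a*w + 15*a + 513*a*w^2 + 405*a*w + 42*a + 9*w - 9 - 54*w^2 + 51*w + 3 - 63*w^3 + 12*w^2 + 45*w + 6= a^2*(-72*w - 120) + a*(513*w^2 + 846*w - 15) - 63*w^3 - 42*w^2 + 105*w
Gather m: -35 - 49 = -84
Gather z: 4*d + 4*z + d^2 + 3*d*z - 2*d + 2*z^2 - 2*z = d^2 + 2*d + 2*z^2 + z*(3*d + 2)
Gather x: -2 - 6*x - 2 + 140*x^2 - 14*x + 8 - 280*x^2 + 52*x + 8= -140*x^2 + 32*x + 12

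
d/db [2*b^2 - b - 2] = 4*b - 1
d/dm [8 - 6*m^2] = -12*m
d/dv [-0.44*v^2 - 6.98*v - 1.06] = -0.88*v - 6.98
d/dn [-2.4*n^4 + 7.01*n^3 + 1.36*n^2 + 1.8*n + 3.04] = -9.6*n^3 + 21.03*n^2 + 2.72*n + 1.8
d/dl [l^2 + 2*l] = 2*l + 2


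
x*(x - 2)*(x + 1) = x^3 - x^2 - 2*x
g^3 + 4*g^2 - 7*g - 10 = (g - 2)*(g + 1)*(g + 5)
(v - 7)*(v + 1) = v^2 - 6*v - 7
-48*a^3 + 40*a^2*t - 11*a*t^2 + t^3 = (-4*a + t)^2*(-3*a + t)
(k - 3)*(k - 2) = k^2 - 5*k + 6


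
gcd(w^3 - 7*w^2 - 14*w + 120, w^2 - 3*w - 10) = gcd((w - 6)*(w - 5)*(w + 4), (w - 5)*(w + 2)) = w - 5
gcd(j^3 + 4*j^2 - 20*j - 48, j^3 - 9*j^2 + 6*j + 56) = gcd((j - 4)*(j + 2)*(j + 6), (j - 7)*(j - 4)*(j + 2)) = j^2 - 2*j - 8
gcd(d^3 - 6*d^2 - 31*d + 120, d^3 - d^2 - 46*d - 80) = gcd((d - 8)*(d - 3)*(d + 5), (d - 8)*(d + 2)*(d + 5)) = d^2 - 3*d - 40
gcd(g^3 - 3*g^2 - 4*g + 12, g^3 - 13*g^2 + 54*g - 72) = g - 3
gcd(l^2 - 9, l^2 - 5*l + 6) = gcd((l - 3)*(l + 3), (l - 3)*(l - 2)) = l - 3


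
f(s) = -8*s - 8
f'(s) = -8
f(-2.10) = 8.80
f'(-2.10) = -8.00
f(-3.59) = 20.72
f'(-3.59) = -8.00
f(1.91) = -23.28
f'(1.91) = -8.00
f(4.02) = -40.16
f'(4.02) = -8.00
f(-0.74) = -2.08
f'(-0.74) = -8.00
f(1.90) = -23.20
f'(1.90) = -8.00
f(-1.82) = 6.56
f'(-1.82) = -8.00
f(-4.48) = 27.84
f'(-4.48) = -8.00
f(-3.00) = 16.00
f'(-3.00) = -8.00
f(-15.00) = 112.00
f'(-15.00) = -8.00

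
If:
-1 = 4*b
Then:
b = -1/4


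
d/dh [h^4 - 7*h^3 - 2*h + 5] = 4*h^3 - 21*h^2 - 2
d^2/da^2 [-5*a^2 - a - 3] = -10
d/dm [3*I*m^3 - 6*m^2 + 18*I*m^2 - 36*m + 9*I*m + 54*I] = 9*I*m^2 + m*(-12 + 36*I) - 36 + 9*I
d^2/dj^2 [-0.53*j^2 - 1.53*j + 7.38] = -1.06000000000000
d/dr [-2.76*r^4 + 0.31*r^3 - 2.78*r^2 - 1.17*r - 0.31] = -11.04*r^3 + 0.93*r^2 - 5.56*r - 1.17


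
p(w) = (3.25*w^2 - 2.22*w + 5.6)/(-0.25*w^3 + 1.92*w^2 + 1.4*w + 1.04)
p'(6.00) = 1.96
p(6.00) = 4.45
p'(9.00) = 31.71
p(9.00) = -19.01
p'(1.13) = -0.47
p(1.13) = 1.54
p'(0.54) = -2.69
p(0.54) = 2.31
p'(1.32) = -0.22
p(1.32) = 1.47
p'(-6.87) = 0.11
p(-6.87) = 1.07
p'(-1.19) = 4.64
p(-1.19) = 5.11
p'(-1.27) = 4.12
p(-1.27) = 4.76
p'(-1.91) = 1.66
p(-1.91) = 3.05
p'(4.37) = 0.72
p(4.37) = 2.52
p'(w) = (6.5*w - 2.22)/(-0.25*w^3 + 1.92*w^2 + 1.4*w + 1.04) + (0.75*w^2 - 3.84*w - 1.4)*(3.25*w^2 - 2.22*w + 5.6)/(-0.25*w^3 + 1.92*w^2 + 1.4*w + 1.04)^2 = (0.8125*w^4 - 1.11*w^3 + 13.0124*w^2 - 14.744*w - 10.1488)/(0.0625*w^6 - 0.96*w^5 + 2.9864*w^4 + 4.856*w^3 + 5.9536*w^2 + 2.912*w + 1.0816)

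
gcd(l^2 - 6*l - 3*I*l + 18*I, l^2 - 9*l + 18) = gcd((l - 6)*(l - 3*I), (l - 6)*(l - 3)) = l - 6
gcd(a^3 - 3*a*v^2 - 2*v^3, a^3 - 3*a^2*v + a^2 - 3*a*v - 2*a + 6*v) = 1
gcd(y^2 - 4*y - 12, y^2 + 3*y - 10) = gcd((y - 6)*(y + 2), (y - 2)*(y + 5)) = 1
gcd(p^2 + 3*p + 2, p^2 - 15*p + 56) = 1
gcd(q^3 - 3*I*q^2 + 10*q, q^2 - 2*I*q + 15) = q - 5*I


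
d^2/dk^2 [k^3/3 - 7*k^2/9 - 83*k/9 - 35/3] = 2*k - 14/9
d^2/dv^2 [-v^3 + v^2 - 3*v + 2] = 2 - 6*v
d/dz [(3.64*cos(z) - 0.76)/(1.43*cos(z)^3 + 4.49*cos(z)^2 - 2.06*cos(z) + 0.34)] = (10.4104*cos(z)^3 + 13.0832*cos(z)^2 - 6.8248*cos(z) + 0.328)*sin(z)/(2.0449*cos(z)^6 + 12.8414*cos(z)^5 + 14.2685*cos(z)^4 - 17.5264*cos(z)^3 + 7.2968*cos(z)^2 - 1.4008*cos(z) + 0.1156)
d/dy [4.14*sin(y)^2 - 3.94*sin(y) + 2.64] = (8.28*sin(y) - 3.94)*cos(y)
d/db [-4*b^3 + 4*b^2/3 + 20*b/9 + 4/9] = -12*b^2 + 8*b/3 + 20/9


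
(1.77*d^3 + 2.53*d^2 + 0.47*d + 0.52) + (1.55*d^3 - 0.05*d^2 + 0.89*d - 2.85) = 3.32*d^3 + 2.48*d^2 + 1.36*d - 2.33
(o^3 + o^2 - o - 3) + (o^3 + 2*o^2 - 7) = 2*o^3 + 3*o^2 - o - 10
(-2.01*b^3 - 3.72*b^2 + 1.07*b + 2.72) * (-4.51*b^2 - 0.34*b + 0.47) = 9.0651*b^5 + 17.4606*b^4 - 4.5056*b^3 - 14.3794*b^2 - 0.4219*b + 1.2784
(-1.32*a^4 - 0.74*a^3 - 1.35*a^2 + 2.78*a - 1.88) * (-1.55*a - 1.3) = 2.046*a^5 + 2.863*a^4 + 3.0545*a^3 - 2.554*a^2 - 0.7*a + 2.444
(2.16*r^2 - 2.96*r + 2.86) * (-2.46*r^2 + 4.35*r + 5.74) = -5.3136*r^4 + 16.6776*r^3 - 7.5132*r^2 - 4.5494*r + 16.4164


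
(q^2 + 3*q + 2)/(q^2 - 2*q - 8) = (q + 1)/(q - 4)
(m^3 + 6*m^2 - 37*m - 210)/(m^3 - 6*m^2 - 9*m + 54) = (m^2 + 12*m + 35)/(m^2 - 9)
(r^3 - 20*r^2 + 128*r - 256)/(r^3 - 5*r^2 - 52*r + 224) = (r - 8)/(r + 7)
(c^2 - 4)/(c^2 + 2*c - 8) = (c + 2)/(c + 4)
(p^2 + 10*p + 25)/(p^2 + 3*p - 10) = (p + 5)/(p - 2)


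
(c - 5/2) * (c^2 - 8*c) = c^3 - 21*c^2/2 + 20*c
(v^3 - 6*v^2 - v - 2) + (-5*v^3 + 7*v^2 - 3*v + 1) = -4*v^3 + v^2 - 4*v - 1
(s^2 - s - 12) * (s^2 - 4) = s^4 - s^3 - 16*s^2 + 4*s + 48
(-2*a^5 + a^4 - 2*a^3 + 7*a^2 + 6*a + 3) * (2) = -4*a^5 + 2*a^4 - 4*a^3 + 14*a^2 + 12*a + 6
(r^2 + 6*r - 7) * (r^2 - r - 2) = r^4 + 5*r^3 - 15*r^2 - 5*r + 14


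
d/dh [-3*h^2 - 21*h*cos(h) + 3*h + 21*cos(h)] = 21*h*sin(h) - 6*h - 21*sqrt(2)*sin(h + pi/4) + 3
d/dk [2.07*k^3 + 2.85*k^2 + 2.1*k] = 6.21*k^2 + 5.7*k + 2.1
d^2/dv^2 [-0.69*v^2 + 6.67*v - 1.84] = -1.38000000000000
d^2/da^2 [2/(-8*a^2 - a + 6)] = 4*(64*a^2 + 8*a - (16*a + 1)^2 - 48)/(8*a^2 + a - 6)^3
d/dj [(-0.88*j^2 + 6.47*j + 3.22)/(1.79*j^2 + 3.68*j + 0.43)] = (-14.8197*j^2 - 12.2844*j - 9.0675)/(3.2041*j^4 + 13.1744*j^3 + 15.0818*j^2 + 3.1648*j + 0.1849)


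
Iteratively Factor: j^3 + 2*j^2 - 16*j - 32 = (j + 4)*(j^2 - 2*j - 8) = (j - 4)*(j + 4)*(j + 2)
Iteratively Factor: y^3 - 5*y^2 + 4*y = (y - 4)*(y^2 - y) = y*(y - 4)*(y - 1)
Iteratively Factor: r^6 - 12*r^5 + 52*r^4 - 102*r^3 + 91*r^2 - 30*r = (r - 3)*(r^5 - 9*r^4 + 25*r^3 - 27*r^2 + 10*r) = (r - 5)*(r - 3)*(r^4 - 4*r^3 + 5*r^2 - 2*r) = r*(r - 5)*(r - 3)*(r^3 - 4*r^2 + 5*r - 2) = r*(r - 5)*(r - 3)*(r - 2)*(r^2 - 2*r + 1) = r*(r - 5)*(r - 3)*(r - 2)*(r - 1)*(r - 1)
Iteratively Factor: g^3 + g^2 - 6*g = (g + 3)*(g^2 - 2*g) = g*(g + 3)*(g - 2)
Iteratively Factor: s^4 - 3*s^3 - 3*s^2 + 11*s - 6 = (s - 3)*(s^3 - 3*s + 2) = (s - 3)*(s - 1)*(s^2 + s - 2) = (s - 3)*(s - 1)*(s + 2)*(s - 1)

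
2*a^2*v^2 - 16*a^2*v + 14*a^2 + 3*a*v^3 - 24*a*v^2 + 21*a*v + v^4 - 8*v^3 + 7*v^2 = (a + v)*(2*a + v)*(v - 7)*(v - 1)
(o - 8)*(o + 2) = o^2 - 6*o - 16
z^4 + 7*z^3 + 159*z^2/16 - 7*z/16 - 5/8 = (z - 1/4)*(z + 1/4)*(z + 2)*(z + 5)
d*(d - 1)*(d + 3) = d^3 + 2*d^2 - 3*d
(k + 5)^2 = k^2 + 10*k + 25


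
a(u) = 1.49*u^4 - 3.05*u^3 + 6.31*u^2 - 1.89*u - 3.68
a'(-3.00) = -283.02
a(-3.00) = 261.82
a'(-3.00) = -283.02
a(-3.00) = 261.82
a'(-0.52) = -11.76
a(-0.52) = -0.45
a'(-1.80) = -89.01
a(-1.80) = 53.60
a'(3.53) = 190.80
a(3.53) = 165.47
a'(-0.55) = -12.59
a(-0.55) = -0.09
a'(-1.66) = -75.32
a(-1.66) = 42.11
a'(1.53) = 17.35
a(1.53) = 5.44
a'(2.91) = 104.22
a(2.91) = 75.94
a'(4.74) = 487.07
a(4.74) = 556.46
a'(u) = 5.96*u^3 - 9.15*u^2 + 12.62*u - 1.89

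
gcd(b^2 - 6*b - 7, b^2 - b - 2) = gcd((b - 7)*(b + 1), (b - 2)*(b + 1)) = b + 1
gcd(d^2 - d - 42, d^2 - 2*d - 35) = d - 7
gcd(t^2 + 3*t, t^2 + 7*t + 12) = t + 3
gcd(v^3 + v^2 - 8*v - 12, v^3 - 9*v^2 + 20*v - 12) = 1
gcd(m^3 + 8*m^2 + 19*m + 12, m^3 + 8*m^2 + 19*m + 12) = m^3 + 8*m^2 + 19*m + 12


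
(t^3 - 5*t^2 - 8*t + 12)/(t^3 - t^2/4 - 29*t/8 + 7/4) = 8*(t^2 - 7*t + 6)/(8*t^2 - 18*t + 7)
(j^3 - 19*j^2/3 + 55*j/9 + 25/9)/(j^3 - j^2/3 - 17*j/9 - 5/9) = (j - 5)/(j + 1)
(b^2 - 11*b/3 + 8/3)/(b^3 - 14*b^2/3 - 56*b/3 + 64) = (b - 1)/(b^2 - 2*b - 24)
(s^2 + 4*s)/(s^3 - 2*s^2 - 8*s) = (s + 4)/(s^2 - 2*s - 8)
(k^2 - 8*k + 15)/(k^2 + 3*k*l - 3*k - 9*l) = (k - 5)/(k + 3*l)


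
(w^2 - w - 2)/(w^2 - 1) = (w - 2)/(w - 1)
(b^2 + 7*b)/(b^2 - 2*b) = (b + 7)/(b - 2)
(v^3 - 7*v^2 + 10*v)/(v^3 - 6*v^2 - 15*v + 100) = v*(v - 2)/(v^2 - v - 20)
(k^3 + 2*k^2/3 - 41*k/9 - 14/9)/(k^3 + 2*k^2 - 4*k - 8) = (9*k^2 + 24*k + 7)/(9*(k^2 + 4*k + 4))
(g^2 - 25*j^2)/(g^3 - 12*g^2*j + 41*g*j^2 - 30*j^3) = (g + 5*j)/(g^2 - 7*g*j + 6*j^2)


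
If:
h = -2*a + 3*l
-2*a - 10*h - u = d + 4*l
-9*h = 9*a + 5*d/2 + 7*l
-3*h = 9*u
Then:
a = -97*u/4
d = 877*u/6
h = -3*u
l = -103*u/6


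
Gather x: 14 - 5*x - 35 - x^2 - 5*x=-x^2 - 10*x - 21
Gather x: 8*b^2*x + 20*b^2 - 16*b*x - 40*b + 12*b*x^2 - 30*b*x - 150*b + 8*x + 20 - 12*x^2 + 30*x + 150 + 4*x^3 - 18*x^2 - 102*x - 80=20*b^2 - 190*b + 4*x^3 + x^2*(12*b - 30) + x*(8*b^2 - 46*b - 64) + 90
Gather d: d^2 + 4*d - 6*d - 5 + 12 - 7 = d^2 - 2*d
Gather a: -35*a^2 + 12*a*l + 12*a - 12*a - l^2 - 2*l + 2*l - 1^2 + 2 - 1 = -35*a^2 + 12*a*l - l^2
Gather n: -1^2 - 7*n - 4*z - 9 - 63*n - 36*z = -70*n - 40*z - 10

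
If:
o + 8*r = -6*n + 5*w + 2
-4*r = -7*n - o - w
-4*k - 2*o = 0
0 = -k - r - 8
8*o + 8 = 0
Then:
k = 1/2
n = -94/41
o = -1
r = -17/2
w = -695/41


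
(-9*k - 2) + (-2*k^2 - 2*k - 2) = -2*k^2 - 11*k - 4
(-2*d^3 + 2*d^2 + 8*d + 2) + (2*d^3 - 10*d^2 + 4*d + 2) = -8*d^2 + 12*d + 4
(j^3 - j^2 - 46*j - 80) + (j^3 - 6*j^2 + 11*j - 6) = 2*j^3 - 7*j^2 - 35*j - 86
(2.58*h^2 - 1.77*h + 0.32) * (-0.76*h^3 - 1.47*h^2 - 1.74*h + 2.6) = -1.9608*h^5 - 2.4474*h^4 - 2.1305*h^3 + 9.3174*h^2 - 5.1588*h + 0.832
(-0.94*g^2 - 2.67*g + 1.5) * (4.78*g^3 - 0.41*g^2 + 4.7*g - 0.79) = -4.4932*g^5 - 12.3772*g^4 + 3.8467*g^3 - 12.4214*g^2 + 9.1593*g - 1.185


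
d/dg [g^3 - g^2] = g*(3*g - 2)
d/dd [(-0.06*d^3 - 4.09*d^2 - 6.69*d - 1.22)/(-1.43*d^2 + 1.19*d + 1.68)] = (0.0858*d^4 - 0.142799999999999*d^3 - 14.7362*d^2 - 17.2316*d - 9.7874)/(2.0449*d^4 - 3.4034*d^3 - 3.3887*d^2 + 3.9984*d + 2.8224)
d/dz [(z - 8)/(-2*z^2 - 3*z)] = 2*(z^2 - 16*z - 12)/(z^2*(4*z^2 + 12*z + 9))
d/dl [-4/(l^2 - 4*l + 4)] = 8*(l - 2)/(l^2 - 4*l + 4)^2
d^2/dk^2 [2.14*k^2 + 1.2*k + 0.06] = 4.28000000000000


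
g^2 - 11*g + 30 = (g - 6)*(g - 5)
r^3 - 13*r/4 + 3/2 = (r - 3/2)*(r - 1/2)*(r + 2)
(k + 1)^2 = k^2 + 2*k + 1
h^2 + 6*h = h*(h + 6)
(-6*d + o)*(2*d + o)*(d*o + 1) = -12*d^3*o - 4*d^2*o^2 - 12*d^2 + d*o^3 - 4*d*o + o^2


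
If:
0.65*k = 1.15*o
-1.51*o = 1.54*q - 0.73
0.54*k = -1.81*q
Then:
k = 1.85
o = 1.05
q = -0.55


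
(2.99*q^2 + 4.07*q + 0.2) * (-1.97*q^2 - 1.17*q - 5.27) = -5.8903*q^4 - 11.5162*q^3 - 20.9132*q^2 - 21.6829*q - 1.054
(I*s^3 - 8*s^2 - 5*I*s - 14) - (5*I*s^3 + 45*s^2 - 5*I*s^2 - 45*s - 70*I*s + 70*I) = -4*I*s^3 - 53*s^2 + 5*I*s^2 + 45*s + 65*I*s - 14 - 70*I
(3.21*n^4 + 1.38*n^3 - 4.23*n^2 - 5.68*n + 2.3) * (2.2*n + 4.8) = 7.062*n^5 + 18.444*n^4 - 2.682*n^3 - 32.8*n^2 - 22.204*n + 11.04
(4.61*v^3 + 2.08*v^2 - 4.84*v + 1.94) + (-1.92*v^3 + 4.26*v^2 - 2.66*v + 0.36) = 2.69*v^3 + 6.34*v^2 - 7.5*v + 2.3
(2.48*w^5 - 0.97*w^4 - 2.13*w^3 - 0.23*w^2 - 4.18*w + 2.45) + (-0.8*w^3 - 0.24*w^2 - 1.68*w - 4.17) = 2.48*w^5 - 0.97*w^4 - 2.93*w^3 - 0.47*w^2 - 5.86*w - 1.72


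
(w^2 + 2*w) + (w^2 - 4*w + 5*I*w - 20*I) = 2*w^2 - 2*w + 5*I*w - 20*I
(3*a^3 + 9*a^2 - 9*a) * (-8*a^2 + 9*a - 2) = -24*a^5 - 45*a^4 + 147*a^3 - 99*a^2 + 18*a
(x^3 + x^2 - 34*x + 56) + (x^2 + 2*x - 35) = x^3 + 2*x^2 - 32*x + 21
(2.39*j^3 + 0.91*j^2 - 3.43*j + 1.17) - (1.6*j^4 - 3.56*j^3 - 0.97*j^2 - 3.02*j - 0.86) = -1.6*j^4 + 5.95*j^3 + 1.88*j^2 - 0.41*j + 2.03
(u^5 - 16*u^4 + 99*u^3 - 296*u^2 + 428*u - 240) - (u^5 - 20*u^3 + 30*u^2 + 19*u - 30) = -16*u^4 + 119*u^3 - 326*u^2 + 409*u - 210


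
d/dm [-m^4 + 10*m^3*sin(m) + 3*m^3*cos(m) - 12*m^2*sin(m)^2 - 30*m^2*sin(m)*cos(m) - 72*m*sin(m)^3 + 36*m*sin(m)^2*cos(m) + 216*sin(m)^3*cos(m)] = -3*m^3*sin(m) + 10*m^3*cos(m) - 4*m^3 + 60*m^2*sin(m)^2 - 24*m^2*sin(m)*cos(m) + 30*m^2*sin(m) + 9*m^2*cos(m) - 30*m^2 - 108*m*sin(m)^3 - 216*m*sin(m)^2*cos(m) - 24*m*sin(m)^2 - 60*m*sin(m)*cos(m) + 72*m*sin(m) - 864*sin(m)^4 - 72*sin(m)^3 + 36*sin(m)^2*cos(m) + 648*sin(m)^2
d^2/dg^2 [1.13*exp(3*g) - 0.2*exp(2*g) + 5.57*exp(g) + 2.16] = (10.17*exp(2*g) - 0.8*exp(g) + 5.57)*exp(g)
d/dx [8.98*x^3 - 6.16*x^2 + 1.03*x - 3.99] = 26.94*x^2 - 12.32*x + 1.03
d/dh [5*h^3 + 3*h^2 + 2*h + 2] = 15*h^2 + 6*h + 2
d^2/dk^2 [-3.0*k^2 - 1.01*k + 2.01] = -6.00000000000000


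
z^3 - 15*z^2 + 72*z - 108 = (z - 6)^2*(z - 3)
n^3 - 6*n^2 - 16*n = n*(n - 8)*(n + 2)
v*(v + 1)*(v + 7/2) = v^3 + 9*v^2/2 + 7*v/2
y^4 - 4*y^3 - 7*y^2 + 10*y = y*(y - 5)*(y - 1)*(y + 2)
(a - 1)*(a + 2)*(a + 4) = a^3 + 5*a^2 + 2*a - 8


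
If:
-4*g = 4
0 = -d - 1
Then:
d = -1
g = -1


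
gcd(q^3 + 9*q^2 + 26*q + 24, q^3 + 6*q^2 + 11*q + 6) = q^2 + 5*q + 6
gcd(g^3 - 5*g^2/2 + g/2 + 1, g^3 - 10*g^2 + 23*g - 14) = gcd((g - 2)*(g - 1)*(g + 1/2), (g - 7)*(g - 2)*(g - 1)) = g^2 - 3*g + 2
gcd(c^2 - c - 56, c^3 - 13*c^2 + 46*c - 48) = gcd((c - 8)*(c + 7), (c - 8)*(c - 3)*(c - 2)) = c - 8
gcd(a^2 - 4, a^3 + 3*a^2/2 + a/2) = 1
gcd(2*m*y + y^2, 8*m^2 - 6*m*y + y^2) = 1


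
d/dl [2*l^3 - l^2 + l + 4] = 6*l^2 - 2*l + 1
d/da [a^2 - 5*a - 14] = 2*a - 5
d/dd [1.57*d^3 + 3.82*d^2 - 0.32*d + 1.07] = 4.71*d^2 + 7.64*d - 0.32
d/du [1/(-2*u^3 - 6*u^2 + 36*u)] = 3*(u^2 + 2*u - 6)/(2*u^2*(u^2 + 3*u - 18)^2)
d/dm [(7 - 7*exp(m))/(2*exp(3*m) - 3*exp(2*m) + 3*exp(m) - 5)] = (28*exp(3*m) - 63*exp(2*m) + 42*exp(m) + 14)*exp(m)/(4*exp(6*m) - 12*exp(5*m) + 21*exp(4*m) - 38*exp(3*m) + 39*exp(2*m) - 30*exp(m) + 25)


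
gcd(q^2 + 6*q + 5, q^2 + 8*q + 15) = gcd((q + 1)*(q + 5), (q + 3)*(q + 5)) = q + 5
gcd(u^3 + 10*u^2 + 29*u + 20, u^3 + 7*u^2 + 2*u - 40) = u^2 + 9*u + 20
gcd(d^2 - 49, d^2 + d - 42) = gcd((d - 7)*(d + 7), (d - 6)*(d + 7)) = d + 7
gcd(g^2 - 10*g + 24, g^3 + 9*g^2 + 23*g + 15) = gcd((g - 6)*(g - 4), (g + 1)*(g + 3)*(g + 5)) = 1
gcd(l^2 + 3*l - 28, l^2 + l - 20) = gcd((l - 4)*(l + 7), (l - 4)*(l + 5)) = l - 4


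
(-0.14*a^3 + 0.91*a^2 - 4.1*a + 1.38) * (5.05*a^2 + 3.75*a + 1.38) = -0.707*a^5 + 4.0705*a^4 - 17.4857*a^3 - 7.1502*a^2 - 0.483*a + 1.9044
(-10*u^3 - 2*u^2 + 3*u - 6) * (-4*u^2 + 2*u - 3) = 40*u^5 - 12*u^4 + 14*u^3 + 36*u^2 - 21*u + 18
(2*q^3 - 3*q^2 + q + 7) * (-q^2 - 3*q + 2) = -2*q^5 - 3*q^4 + 12*q^3 - 16*q^2 - 19*q + 14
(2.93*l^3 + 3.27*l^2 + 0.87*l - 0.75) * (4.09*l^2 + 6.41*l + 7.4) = 11.9837*l^5 + 32.1556*l^4 + 46.201*l^3 + 26.7072*l^2 + 1.6305*l - 5.55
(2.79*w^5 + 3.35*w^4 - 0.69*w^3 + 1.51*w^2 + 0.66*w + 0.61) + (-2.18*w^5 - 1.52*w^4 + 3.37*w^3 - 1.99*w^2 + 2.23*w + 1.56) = 0.61*w^5 + 1.83*w^4 + 2.68*w^3 - 0.48*w^2 + 2.89*w + 2.17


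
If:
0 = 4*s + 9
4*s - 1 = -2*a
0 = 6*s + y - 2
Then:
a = 5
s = -9/4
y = 31/2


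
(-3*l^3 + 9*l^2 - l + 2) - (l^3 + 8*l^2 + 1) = -4*l^3 + l^2 - l + 1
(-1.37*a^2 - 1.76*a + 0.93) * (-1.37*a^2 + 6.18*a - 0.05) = 1.8769*a^4 - 6.0554*a^3 - 12.0824*a^2 + 5.8354*a - 0.0465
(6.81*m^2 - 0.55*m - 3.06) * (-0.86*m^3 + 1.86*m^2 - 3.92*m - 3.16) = -5.8566*m^5 + 13.1396*m^4 - 25.0866*m^3 - 25.0552*m^2 + 13.7332*m + 9.6696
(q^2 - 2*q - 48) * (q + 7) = q^3 + 5*q^2 - 62*q - 336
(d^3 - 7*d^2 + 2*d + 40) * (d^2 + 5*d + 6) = d^5 - 2*d^4 - 27*d^3 + 8*d^2 + 212*d + 240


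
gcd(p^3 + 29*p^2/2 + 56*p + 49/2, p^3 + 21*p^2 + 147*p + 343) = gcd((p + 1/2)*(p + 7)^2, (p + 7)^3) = p^2 + 14*p + 49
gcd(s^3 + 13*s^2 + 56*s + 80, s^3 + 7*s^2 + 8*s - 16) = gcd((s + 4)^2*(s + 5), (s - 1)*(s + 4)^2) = s^2 + 8*s + 16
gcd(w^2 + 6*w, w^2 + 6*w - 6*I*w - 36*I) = w + 6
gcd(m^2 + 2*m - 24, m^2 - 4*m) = m - 4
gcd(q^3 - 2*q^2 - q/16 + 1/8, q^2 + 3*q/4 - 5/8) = 1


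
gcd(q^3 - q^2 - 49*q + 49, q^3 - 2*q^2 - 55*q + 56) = q^2 + 6*q - 7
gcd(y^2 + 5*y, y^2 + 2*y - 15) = y + 5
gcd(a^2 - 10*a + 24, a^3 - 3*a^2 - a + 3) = 1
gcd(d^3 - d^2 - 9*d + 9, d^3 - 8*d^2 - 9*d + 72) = d^2 - 9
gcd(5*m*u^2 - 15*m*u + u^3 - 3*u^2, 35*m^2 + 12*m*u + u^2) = 5*m + u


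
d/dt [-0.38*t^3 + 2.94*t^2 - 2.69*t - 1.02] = -1.14*t^2 + 5.88*t - 2.69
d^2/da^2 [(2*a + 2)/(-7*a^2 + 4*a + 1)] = 4*(4*(a + 1)*(7*a - 2)^2 + 3*(7*a + 1)*(-7*a^2 + 4*a + 1))/(-7*a^2 + 4*a + 1)^3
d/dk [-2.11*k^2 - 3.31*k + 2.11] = -4.22*k - 3.31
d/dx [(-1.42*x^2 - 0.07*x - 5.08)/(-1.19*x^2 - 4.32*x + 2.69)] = (6.0511*x^2 - 19.73*x - 22.1339)/(1.4161*x^4 + 10.2816*x^3 + 12.2602*x^2 - 23.2416*x + 7.2361)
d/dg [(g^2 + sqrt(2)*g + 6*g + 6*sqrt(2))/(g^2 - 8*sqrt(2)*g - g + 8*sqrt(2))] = (-9*sqrt(2)*g^2 - 7*g^2 + 4*sqrt(2)*g + 54*sqrt(2) + 112)/(g^4 - 16*sqrt(2)*g^3 - 2*g^3 + 32*sqrt(2)*g^2 + 129*g^2 - 256*g - 16*sqrt(2)*g + 128)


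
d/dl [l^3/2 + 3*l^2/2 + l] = 3*l^2/2 + 3*l + 1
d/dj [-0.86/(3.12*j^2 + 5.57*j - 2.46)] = (5.3664*j + 4.7902)/(3.12*j^2 + 5.57*j - 2.46)^2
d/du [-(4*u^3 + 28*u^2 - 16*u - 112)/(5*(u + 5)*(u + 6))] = 4*(-u^4 - 22*u^3 - 171*u^2 - 476*u - 188)/(5*(u^4 + 22*u^3 + 181*u^2 + 660*u + 900))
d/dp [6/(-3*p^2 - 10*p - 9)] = 12*(3*p + 5)/(3*p^2 + 10*p + 9)^2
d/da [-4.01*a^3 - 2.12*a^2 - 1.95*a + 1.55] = -12.03*a^2 - 4.24*a - 1.95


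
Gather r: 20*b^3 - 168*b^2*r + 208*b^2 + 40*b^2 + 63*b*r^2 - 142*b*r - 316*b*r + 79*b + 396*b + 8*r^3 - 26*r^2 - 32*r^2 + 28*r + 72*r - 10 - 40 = 20*b^3 + 248*b^2 + 475*b + 8*r^3 + r^2*(63*b - 58) + r*(-168*b^2 - 458*b + 100) - 50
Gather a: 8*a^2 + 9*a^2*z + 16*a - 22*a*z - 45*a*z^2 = a^2*(9*z + 8) + a*(-45*z^2 - 22*z + 16)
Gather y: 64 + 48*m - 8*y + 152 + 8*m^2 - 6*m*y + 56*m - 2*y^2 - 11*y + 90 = 8*m^2 + 104*m - 2*y^2 + y*(-6*m - 19) + 306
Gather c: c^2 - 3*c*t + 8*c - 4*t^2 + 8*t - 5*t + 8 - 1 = c^2 + c*(8 - 3*t) - 4*t^2 + 3*t + 7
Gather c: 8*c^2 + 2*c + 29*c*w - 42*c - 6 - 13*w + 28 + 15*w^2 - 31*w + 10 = 8*c^2 + c*(29*w - 40) + 15*w^2 - 44*w + 32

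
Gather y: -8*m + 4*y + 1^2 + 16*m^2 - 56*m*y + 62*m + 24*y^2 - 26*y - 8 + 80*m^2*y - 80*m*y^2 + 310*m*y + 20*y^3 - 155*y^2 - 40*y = 16*m^2 + 54*m + 20*y^3 + y^2*(-80*m - 131) + y*(80*m^2 + 254*m - 62) - 7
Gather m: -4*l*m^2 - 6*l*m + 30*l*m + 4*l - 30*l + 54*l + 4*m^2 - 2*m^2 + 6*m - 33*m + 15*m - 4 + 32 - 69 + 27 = 28*l + m^2*(2 - 4*l) + m*(24*l - 12) - 14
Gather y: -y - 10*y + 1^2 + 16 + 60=77 - 11*y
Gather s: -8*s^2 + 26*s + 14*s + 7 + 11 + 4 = -8*s^2 + 40*s + 22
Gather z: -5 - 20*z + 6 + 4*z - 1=-16*z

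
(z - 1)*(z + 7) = z^2 + 6*z - 7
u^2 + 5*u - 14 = (u - 2)*(u + 7)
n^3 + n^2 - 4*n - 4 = (n - 2)*(n + 1)*(n + 2)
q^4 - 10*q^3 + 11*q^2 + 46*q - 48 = (q - 8)*(q - 3)*(q - 1)*(q + 2)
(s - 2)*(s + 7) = s^2 + 5*s - 14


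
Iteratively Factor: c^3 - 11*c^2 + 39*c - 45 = (c - 3)*(c^2 - 8*c + 15) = (c - 3)^2*(c - 5)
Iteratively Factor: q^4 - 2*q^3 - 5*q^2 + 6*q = (q - 3)*(q^3 + q^2 - 2*q) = q*(q - 3)*(q^2 + q - 2) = q*(q - 3)*(q - 1)*(q + 2)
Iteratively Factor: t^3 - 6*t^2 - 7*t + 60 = (t - 4)*(t^2 - 2*t - 15) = (t - 5)*(t - 4)*(t + 3)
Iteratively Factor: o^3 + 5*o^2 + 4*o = (o + 4)*(o^2 + o) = (o + 1)*(o + 4)*(o)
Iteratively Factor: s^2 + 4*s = (s + 4)*(s)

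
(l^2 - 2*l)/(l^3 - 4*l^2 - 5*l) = (2 - l)/(-l^2 + 4*l + 5)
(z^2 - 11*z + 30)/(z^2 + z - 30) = (z - 6)/(z + 6)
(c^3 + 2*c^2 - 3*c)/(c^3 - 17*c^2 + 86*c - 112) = c*(c^2 + 2*c - 3)/(c^3 - 17*c^2 + 86*c - 112)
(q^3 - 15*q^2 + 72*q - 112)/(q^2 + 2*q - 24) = (q^2 - 11*q + 28)/(q + 6)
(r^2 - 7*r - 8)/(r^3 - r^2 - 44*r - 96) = (r + 1)/(r^2 + 7*r + 12)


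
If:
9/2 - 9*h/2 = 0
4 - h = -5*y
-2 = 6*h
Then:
No Solution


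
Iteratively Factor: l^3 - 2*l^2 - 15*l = (l)*(l^2 - 2*l - 15) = l*(l + 3)*(l - 5)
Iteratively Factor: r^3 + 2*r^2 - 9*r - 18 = (r + 3)*(r^2 - r - 6) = (r - 3)*(r + 3)*(r + 2)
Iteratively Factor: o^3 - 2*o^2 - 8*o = (o)*(o^2 - 2*o - 8) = o*(o - 4)*(o + 2)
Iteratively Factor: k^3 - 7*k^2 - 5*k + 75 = (k - 5)*(k^2 - 2*k - 15) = (k - 5)^2*(k + 3)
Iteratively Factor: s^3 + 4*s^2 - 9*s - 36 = (s + 3)*(s^2 + s - 12) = (s + 3)*(s + 4)*(s - 3)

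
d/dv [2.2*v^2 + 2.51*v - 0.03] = 4.4*v + 2.51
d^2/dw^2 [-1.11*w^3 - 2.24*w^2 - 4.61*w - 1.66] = -6.66*w - 4.48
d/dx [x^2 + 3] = 2*x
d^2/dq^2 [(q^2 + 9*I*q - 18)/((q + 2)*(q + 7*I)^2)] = (2*q^4 + 26*I*q^3 + q^2*(-216 - 60*I) + q*(432 - 1048*I) + 1948 + 756*I)/(q^7 + q^6*(6 + 28*I) + q^5*(-282 + 168*I) + q^4*(-1756 - 1036*I) + q^3*(-1127 - 8008*I) + q^2*(12054 - 16464*I) + q*(28812 - 10976*I) + 19208)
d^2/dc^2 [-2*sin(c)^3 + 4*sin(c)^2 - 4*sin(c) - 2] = 18*sin(c)^3 - 16*sin(c)^2 - 8*sin(c) + 8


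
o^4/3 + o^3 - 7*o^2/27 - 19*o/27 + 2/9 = (o/3 + 1/3)*(o - 2/3)*(o - 1/3)*(o + 3)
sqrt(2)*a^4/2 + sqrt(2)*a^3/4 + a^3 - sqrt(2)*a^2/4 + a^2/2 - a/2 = a*(a - 1/2)*(a + sqrt(2))*(sqrt(2)*a/2 + sqrt(2)/2)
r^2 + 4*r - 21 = (r - 3)*(r + 7)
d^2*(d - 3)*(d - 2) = d^4 - 5*d^3 + 6*d^2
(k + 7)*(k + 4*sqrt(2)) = k^2 + 4*sqrt(2)*k + 7*k + 28*sqrt(2)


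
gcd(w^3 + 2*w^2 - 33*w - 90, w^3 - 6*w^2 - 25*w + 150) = w^2 - w - 30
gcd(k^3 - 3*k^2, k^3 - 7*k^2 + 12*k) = k^2 - 3*k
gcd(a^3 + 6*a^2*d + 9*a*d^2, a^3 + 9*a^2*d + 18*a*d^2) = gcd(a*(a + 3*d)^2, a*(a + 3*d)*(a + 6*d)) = a^2 + 3*a*d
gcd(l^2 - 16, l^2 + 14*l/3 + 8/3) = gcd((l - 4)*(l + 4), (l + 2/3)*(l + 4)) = l + 4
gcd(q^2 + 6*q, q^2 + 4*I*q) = q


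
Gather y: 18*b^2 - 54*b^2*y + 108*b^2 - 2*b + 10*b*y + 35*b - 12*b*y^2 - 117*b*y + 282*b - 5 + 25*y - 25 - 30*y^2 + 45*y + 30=126*b^2 + 315*b + y^2*(-12*b - 30) + y*(-54*b^2 - 107*b + 70)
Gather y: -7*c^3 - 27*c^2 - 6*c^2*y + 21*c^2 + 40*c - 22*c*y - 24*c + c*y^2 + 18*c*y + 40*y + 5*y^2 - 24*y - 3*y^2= -7*c^3 - 6*c^2 + 16*c + y^2*(c + 2) + y*(-6*c^2 - 4*c + 16)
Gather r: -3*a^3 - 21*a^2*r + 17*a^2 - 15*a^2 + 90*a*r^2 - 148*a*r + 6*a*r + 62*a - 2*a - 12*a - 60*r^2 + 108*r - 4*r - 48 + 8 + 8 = -3*a^3 + 2*a^2 + 48*a + r^2*(90*a - 60) + r*(-21*a^2 - 142*a + 104) - 32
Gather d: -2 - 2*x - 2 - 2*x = -4*x - 4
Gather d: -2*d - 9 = -2*d - 9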